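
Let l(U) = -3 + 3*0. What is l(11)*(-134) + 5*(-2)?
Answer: 392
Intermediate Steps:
l(U) = -3 (l(U) = -3 + 0 = -3)
l(11)*(-134) + 5*(-2) = -3*(-134) + 5*(-2) = 402 - 10 = 392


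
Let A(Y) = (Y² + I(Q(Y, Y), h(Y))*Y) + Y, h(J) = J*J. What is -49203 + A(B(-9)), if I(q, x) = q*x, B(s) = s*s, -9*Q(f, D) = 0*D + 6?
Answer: -396855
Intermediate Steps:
h(J) = J²
Q(f, D) = -⅔ (Q(f, D) = -(0*D + 6)/9 = -(0 + 6)/9 = -⅑*6 = -⅔)
B(s) = s²
A(Y) = Y + Y² - 2*Y³/3 (A(Y) = (Y² + (-2*Y²/3)*Y) + Y = (Y² - 2*Y³/3) + Y = Y + Y² - 2*Y³/3)
-49203 + A(B(-9)) = -49203 + (-9)²*(1 + (-9)² - 2*((-9)²)²/3) = -49203 + 81*(1 + 81 - ⅔*81²) = -49203 + 81*(1 + 81 - ⅔*6561) = -49203 + 81*(1 + 81 - 4374) = -49203 + 81*(-4292) = -49203 - 347652 = -396855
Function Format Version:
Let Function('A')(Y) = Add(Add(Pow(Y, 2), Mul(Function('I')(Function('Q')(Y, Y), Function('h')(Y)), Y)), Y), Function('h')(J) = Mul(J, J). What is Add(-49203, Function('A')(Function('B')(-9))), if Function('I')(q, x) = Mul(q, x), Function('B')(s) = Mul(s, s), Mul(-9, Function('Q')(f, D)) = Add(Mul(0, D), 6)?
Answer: -396855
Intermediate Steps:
Function('h')(J) = Pow(J, 2)
Function('Q')(f, D) = Rational(-2, 3) (Function('Q')(f, D) = Mul(Rational(-1, 9), Add(Mul(0, D), 6)) = Mul(Rational(-1, 9), Add(0, 6)) = Mul(Rational(-1, 9), 6) = Rational(-2, 3))
Function('B')(s) = Pow(s, 2)
Function('A')(Y) = Add(Y, Pow(Y, 2), Mul(Rational(-2, 3), Pow(Y, 3))) (Function('A')(Y) = Add(Add(Pow(Y, 2), Mul(Mul(Rational(-2, 3), Pow(Y, 2)), Y)), Y) = Add(Add(Pow(Y, 2), Mul(Rational(-2, 3), Pow(Y, 3))), Y) = Add(Y, Pow(Y, 2), Mul(Rational(-2, 3), Pow(Y, 3))))
Add(-49203, Function('A')(Function('B')(-9))) = Add(-49203, Mul(Pow(-9, 2), Add(1, Pow(-9, 2), Mul(Rational(-2, 3), Pow(Pow(-9, 2), 2))))) = Add(-49203, Mul(81, Add(1, 81, Mul(Rational(-2, 3), Pow(81, 2))))) = Add(-49203, Mul(81, Add(1, 81, Mul(Rational(-2, 3), 6561)))) = Add(-49203, Mul(81, Add(1, 81, -4374))) = Add(-49203, Mul(81, -4292)) = Add(-49203, -347652) = -396855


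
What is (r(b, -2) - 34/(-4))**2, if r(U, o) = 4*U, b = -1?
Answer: 81/4 ≈ 20.250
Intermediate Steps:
(r(b, -2) - 34/(-4))**2 = (4*(-1) - 34/(-4))**2 = (-4 - 34*(-1/4))**2 = (-4 + 17/2)**2 = (9/2)**2 = 81/4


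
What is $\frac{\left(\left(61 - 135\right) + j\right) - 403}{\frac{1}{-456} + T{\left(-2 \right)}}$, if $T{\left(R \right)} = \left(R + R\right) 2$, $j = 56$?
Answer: $\frac{191976}{3649} \approx 52.611$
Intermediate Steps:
$T{\left(R \right)} = 4 R$ ($T{\left(R \right)} = 2 R 2 = 4 R$)
$\frac{\left(\left(61 - 135\right) + j\right) - 403}{\frac{1}{-456} + T{\left(-2 \right)}} = \frac{\left(\left(61 - 135\right) + 56\right) - 403}{\frac{1}{-456} + 4 \left(-2\right)} = \frac{\left(-74 + 56\right) - 403}{- \frac{1}{456} - 8} = \frac{-18 - 403}{- \frac{3649}{456}} = \left(-421\right) \left(- \frac{456}{3649}\right) = \frac{191976}{3649}$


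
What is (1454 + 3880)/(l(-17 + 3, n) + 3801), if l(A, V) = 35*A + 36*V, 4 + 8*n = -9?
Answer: 10668/6505 ≈ 1.6400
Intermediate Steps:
n = -13/8 (n = -½ + (⅛)*(-9) = -½ - 9/8 = -13/8 ≈ -1.6250)
(1454 + 3880)/(l(-17 + 3, n) + 3801) = (1454 + 3880)/((35*(-17 + 3) + 36*(-13/8)) + 3801) = 5334/((35*(-14) - 117/2) + 3801) = 5334/((-490 - 117/2) + 3801) = 5334/(-1097/2 + 3801) = 5334/(6505/2) = 5334*(2/6505) = 10668/6505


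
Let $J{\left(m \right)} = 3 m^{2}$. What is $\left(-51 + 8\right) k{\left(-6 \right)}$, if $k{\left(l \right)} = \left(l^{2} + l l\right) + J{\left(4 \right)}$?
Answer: $-5160$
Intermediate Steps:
$k{\left(l \right)} = 48 + 2 l^{2}$ ($k{\left(l \right)} = \left(l^{2} + l l\right) + 3 \cdot 4^{2} = \left(l^{2} + l^{2}\right) + 3 \cdot 16 = 2 l^{2} + 48 = 48 + 2 l^{2}$)
$\left(-51 + 8\right) k{\left(-6 \right)} = \left(-51 + 8\right) \left(48 + 2 \left(-6\right)^{2}\right) = - 43 \left(48 + 2 \cdot 36\right) = - 43 \left(48 + 72\right) = \left(-43\right) 120 = -5160$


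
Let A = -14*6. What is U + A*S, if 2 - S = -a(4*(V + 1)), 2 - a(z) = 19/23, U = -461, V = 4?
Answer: -16735/23 ≈ -727.61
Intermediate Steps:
A = -84
a(z) = 27/23 (a(z) = 2 - 19/23 = 27/23)
S = 73/23 (S = 2 - (-1)*27/23 = 2 - 1*(-27/23) = 2 + 27/23 = 73/23 ≈ 3.1739)
U + A*S = -461 - 84*73/23 = -461 - 6132/23 = -16735/23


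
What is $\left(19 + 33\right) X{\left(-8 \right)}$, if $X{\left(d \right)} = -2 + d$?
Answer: $-520$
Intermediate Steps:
$\left(19 + 33\right) X{\left(-8 \right)} = \left(19 + 33\right) \left(-2 - 8\right) = 52 \left(-10\right) = -520$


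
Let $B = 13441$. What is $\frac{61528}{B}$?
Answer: $\frac{61528}{13441} \approx 4.5776$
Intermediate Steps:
$\frac{61528}{B} = \frac{61528}{13441}$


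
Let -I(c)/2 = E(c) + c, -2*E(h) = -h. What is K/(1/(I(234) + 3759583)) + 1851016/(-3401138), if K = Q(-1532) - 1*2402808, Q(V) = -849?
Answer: -15364744016787053381/1700569 ≈ -9.0351e+12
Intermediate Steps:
E(h) = h/2 (E(h) = -(-1)*h/2 = h/2)
I(c) = -3*c (I(c) = -2*(c/2 + c) = -3*c)
K = -2403657 (K = -849 - 1*2402808 = -849 - 2402808 = -2403657)
K/(1/(I(234) + 3759583)) + 1851016/(-3401138) = -2403657/(1/(-3*234 + 3759583)) + 1851016/(-3401138) = -2403657/(1/(-702 + 3759583)) + 1851016*(-1/3401138) = -2403657/(1/3758881) - 925508/1700569 = -2403657/1/3758881 - 925508/1700569 = -2403657*3758881 - 925508/1700569 = -9035060627817 - 925508/1700569 = -15364744016787053381/1700569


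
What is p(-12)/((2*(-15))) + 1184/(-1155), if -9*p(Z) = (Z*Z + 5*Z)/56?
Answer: -14131/13860 ≈ -1.0196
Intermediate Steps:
p(Z) = -5*Z/504 - Z²/504 (p(Z) = -(Z*Z + 5*Z)/(9*56) = -(Z² + 5*Z)/(9*56) = -(Z²/56 + 5*Z/56)/9 = -5*Z/504 - Z²/504)
p(-12)/((2*(-15))) + 1184/(-1155) = (-1/504*(-12)*(5 - 12))/((2*(-15))) + 1184/(-1155) = -1/504*(-12)*(-7)/(-30) + 1184*(-1/1155) = -⅙*(-1/30) - 1184/1155 = 1/180 - 1184/1155 = -14131/13860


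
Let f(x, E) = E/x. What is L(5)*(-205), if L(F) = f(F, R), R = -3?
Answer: 123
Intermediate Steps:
L(F) = -3/F
L(5)*(-205) = -3/5*(-205) = 123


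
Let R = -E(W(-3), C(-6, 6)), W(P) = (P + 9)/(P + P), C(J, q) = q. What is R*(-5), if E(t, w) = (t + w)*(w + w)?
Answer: 300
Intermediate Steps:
W(P) = (9 + P)/(2*P) (W(P) = (9 + P)/((2*P)) = (9 + P)*(1/(2*P)) = (9 + P)/(2*P))
E(t, w) = 2*w*(t + w) (E(t, w) = (t + w)*(2*w) = 2*w*(t + w))
R = -60 (R = -2*6*((½)*(9 - 3)/(-3) + 6) = -2*6*((½)*(-⅓)*6 + 6) = -2*6*(-1 + 6) = -2*6*5 = -1*60 = -60)
R*(-5) = -60*(-5) = 300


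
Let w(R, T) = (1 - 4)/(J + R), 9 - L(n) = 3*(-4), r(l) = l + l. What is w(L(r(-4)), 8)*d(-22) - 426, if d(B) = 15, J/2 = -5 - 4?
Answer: -441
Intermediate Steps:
J = -18 (J = 2*(-5 - 4) = 2*(-9) = -18)
r(l) = 2*l
L(n) = 21 (L(n) = 9 - 3*(-4) = 9 - 1*(-12) = 9 + 12 = 21)
w(R, T) = -3/(-18 + R) (w(R, T) = (1 - 4)/(-18 + R) = -3/(-18 + R))
w(L(r(-4)), 8)*d(-22) - 426 = -3/(-18 + 21)*15 - 426 = -3/3*15 - 426 = -3*1/3*15 - 426 = -1*15 - 426 = -15 - 426 = -441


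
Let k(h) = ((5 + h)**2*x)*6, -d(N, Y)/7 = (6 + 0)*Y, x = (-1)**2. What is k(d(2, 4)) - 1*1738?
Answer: 157676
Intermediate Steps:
x = 1
d(N, Y) = -42*Y (d(N, Y) = -7*(6 + 0)*Y = -42*Y)
k(h) = 6*(5 + h)**2 (k(h) = ((5 + h)**2*1)*6 = (5 + h)**2*6 = 6*(5 + h)**2)
k(d(2, 4)) - 1*1738 = 6*(5 - 42*4)**2 - 1*1738 = 6*(5 - 168)**2 - 1738 = 6*(-163)**2 - 1738 = 6*26569 - 1738 = 159414 - 1738 = 157676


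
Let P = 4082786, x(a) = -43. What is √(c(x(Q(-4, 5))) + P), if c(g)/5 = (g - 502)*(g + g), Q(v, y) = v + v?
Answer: 4*√269821 ≈ 2077.8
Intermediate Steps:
Q(v, y) = 2*v
c(g) = 10*g*(-502 + g) (c(g) = 5*((g - 502)*(g + g)) = 5*((-502 + g)*(2*g)) = 5*(2*g*(-502 + g)) = 10*g*(-502 + g))
√(c(x(Q(-4, 5))) + P) = √(10*(-43)*(-502 - 43) + 4082786) = √(10*(-43)*(-545) + 4082786) = √(234350 + 4082786) = √4317136 = 4*√269821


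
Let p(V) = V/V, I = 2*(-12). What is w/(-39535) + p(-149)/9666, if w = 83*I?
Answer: 19294207/382145310 ≈ 0.050489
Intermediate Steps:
I = -24
w = -1992 (w = 83*(-24) = -1992)
p(V) = 1
w/(-39535) + p(-149)/9666 = -1992/(-39535) + 1/9666 = -1992*(-1/39535) + 1*(1/9666) = 1992/39535 + 1/9666 = 19294207/382145310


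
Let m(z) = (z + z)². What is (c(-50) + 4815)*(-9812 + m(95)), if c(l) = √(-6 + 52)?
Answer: 126576720 + 26288*√46 ≈ 1.2676e+8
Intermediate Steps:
c(l) = √46
m(z) = 4*z² (m(z) = (2*z)² = 4*z²)
(c(-50) + 4815)*(-9812 + m(95)) = (√46 + 4815)*(-9812 + 4*95²) = (4815 + √46)*(-9812 + 4*9025) = (4815 + √46)*(-9812 + 36100) = (4815 + √46)*26288 = 126576720 + 26288*√46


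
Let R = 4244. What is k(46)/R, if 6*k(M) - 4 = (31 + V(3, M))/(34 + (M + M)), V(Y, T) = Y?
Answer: 269/1604232 ≈ 0.00016768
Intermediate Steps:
k(M) = ⅔ + 17/(3*(34 + 2*M)) (k(M) = ⅔ + ((31 + 3)/(34 + (M + M)))/6 = ⅔ + (34/(34 + 2*M))/6 = ⅔ + 17/(3*(34 + 2*M)))
k(46)/R = ((85 + 4*46)/(6*(17 + 46)))/4244 = ((⅙)*(85 + 184)/63)*(1/4244) = ((⅙)*(1/63)*269)*(1/4244) = (269/378)*(1/4244) = 269/1604232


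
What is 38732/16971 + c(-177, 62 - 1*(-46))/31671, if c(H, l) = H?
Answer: 135964145/59720949 ≈ 2.2767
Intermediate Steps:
38732/16971 + c(-177, 62 - 1*(-46))/31671 = 38732/16971 - 177/31671 = 38732*(1/16971) - 177*1/31671 = 38732/16971 - 59/10557 = 135964145/59720949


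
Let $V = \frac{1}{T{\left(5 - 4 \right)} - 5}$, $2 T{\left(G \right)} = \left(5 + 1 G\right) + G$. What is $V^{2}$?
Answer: $\frac{4}{9} \approx 0.44444$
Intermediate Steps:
$T{\left(G \right)} = \frac{5}{2} + G$ ($T{\left(G \right)} = \frac{\left(5 + 1 G\right) + G}{2} = \frac{\left(5 + G\right) + G}{2} = \frac{5 + 2 G}{2} = \frac{5}{2} + G$)
$V = - \frac{2}{3}$ ($V = \frac{1}{\left(\frac{5}{2} + \left(5 - 4\right)\right) - 5} = \frac{1}{\left(\frac{5}{2} + 1\right) - 5} = \frac{1}{\frac{7}{2} - 5} = \frac{1}{- \frac{3}{2}} = - \frac{2}{3} \approx -0.66667$)
$V^{2} = \left(- \frac{2}{3}\right)^{2} = \frac{4}{9}$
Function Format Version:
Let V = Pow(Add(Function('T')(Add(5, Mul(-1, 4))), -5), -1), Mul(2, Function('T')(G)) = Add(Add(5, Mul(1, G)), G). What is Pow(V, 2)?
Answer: Rational(4, 9) ≈ 0.44444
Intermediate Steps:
Function('T')(G) = Add(Rational(5, 2), G) (Function('T')(G) = Mul(Rational(1, 2), Add(Add(5, Mul(1, G)), G)) = Mul(Rational(1, 2), Add(Add(5, G), G)) = Mul(Rational(1, 2), Add(5, Mul(2, G))) = Add(Rational(5, 2), G))
V = Rational(-2, 3) (V = Pow(Add(Add(Rational(5, 2), Add(5, Mul(-1, 4))), -5), -1) = Pow(Add(Add(Rational(5, 2), Add(5, -4)), -5), -1) = Pow(Add(Add(Rational(5, 2), 1), -5), -1) = Pow(Add(Rational(7, 2), -5), -1) = Pow(Rational(-3, 2), -1) = Rational(-2, 3) ≈ -0.66667)
Pow(V, 2) = Pow(Rational(-2, 3), 2) = Rational(4, 9)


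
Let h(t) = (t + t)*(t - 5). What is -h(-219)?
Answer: -98112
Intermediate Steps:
h(t) = 2*t*(-5 + t) (h(t) = (2*t)*(-5 + t) = 2*t*(-5 + t))
-h(-219) = -2*(-219)*(-5 - 219) = -2*(-219)*(-224) = -1*98112 = -98112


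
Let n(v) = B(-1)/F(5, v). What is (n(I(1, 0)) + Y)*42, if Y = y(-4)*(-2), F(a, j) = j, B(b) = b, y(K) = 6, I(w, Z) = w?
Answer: -546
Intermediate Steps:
n(v) = -1/v
Y = -12 (Y = 6*(-2) = -12)
(n(I(1, 0)) + Y)*42 = (-1/1 - 12)*42 = (-1*1 - 12)*42 = (-1 - 12)*42 = -13*42 = -546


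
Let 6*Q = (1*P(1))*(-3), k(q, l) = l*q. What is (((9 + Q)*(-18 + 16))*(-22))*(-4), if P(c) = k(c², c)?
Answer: -1496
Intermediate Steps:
P(c) = c³ (P(c) = c*c² = c³)
Q = -½ (Q = ((1*1³)*(-3))/6 = ((1*1)*(-3))/6 = (1*(-3))/6 = (⅙)*(-3) = -½ ≈ -0.50000)
(((9 + Q)*(-18 + 16))*(-22))*(-4) = (((9 - ½)*(-18 + 16))*(-22))*(-4) = (((17/2)*(-2))*(-22))*(-4) = -17*(-22)*(-4) = 374*(-4) = -1496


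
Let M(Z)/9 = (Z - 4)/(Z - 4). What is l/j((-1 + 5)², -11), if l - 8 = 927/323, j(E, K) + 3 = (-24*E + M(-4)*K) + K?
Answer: -3511/160531 ≈ -0.021871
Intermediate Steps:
M(Z) = 9 (M(Z) = 9*((Z - 4)/(Z - 4)) = 9*((-4 + Z)/(-4 + Z)) = 9*1 = 9)
j(E, K) = -3 - 24*E + 10*K (j(E, K) = -3 + ((-24*E + 9*K) + K) = -3 + (-24*E + 10*K) = -3 - 24*E + 10*K)
l = 3511/323 (l = 8 + 927/323 = 3511/323 ≈ 10.870)
l/j((-1 + 5)², -11) = 3511/(323*(-3 - 24*(-1 + 5)² + 10*(-11))) = 3511/(323*(-3 - 24*4² - 110)) = 3511/(323*(-3 - 24*16 - 110)) = 3511/(323*(-3 - 384 - 110)) = (3511/323)/(-497) = (3511/323)*(-1/497) = -3511/160531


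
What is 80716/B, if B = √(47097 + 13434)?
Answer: 80716*√60531/60531 ≈ 328.07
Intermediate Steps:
B = √60531 ≈ 246.03
80716/B = 80716/(√60531) = 80716*(√60531/60531) = 80716*√60531/60531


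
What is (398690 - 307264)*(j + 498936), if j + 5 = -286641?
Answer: 19408825540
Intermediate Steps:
j = -286646 (j = -5 - 286641 = -286646)
(398690 - 307264)*(j + 498936) = (398690 - 307264)*(-286646 + 498936) = 91426*212290 = 19408825540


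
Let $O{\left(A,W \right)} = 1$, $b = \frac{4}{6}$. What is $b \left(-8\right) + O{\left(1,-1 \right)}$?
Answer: $- \frac{13}{3} \approx -4.3333$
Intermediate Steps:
$b = \frac{2}{3}$ ($b = 4 \cdot \frac{1}{6} = \frac{2}{3} \approx 0.66667$)
$b \left(-8\right) + O{\left(1,-1 \right)} = \frac{2}{3} \left(-8\right) + 1 = - \frac{16}{3} + 1 = - \frac{13}{3}$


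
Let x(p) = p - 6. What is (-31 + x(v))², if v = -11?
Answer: 2304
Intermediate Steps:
x(p) = -6 + p
(-31 + x(v))² = (-31 + (-6 - 11))² = (-31 - 17)² = (-48)² = 2304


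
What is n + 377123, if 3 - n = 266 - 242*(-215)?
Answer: 324830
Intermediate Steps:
n = -52293 (n = 3 - (266 - 242*(-215)) = 3 - (266 + 52030) = 3 - 1*52296 = 3 - 52296 = -52293)
n + 377123 = -52293 + 377123 = 324830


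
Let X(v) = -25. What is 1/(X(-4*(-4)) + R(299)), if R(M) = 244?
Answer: 1/219 ≈ 0.0045662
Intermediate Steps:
1/(X(-4*(-4)) + R(299)) = 1/(-25 + 244) = 1/219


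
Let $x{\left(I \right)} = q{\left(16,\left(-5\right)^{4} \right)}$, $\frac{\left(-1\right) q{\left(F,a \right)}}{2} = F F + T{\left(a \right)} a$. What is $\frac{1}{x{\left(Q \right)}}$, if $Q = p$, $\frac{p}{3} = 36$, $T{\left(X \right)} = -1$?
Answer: $\frac{1}{738} \approx 0.001355$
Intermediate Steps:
$p = 108$ ($p = 3 \cdot 36 = 108$)
$Q = 108$
$q{\left(F,a \right)} = - 2 F^{2} + 2 a$ ($q{\left(F,a \right)} = - 2 \left(F F - a\right) = - 2 \left(F^{2} - a\right) = - 2 F^{2} + 2 a$)
$x{\left(I \right)} = 738$ ($x{\left(I \right)} = - 2 \cdot 16^{2} + 2 \left(-5\right)^{4} = \left(-2\right) 256 + 2 \cdot 625 = -512 + 1250 = 738$)
$\frac{1}{x{\left(Q \right)}} = \frac{1}{738}$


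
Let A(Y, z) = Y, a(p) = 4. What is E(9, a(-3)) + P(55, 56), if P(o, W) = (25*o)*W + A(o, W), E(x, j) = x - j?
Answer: 77060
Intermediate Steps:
P(o, W) = o + 25*W*o (P(o, W) = (25*o)*W + o = 25*W*o + o = o + 25*W*o)
E(9, a(-3)) + P(55, 56) = (9 - 1*4) + 55*(1 + 25*56) = (9 - 4) + 55*(1 + 1400) = 5 + 55*1401 = 5 + 77055 = 77060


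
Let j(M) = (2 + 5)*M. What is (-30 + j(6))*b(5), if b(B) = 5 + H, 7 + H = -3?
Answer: -60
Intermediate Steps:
H = -10 (H = -7 - 3 = -10)
b(B) = -5 (b(B) = 5 - 10 = -5)
j(M) = 7*M
(-30 + j(6))*b(5) = (-30 + 7*6)*(-5) = (-30 + 42)*(-5) = 12*(-5) = -60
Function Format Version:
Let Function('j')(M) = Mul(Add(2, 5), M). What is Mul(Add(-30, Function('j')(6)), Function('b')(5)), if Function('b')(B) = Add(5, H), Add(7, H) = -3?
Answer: -60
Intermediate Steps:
H = -10 (H = Add(-7, -3) = -10)
Function('b')(B) = -5 (Function('b')(B) = Add(5, -10) = -5)
Function('j')(M) = Mul(7, M)
Mul(Add(-30, Function('j')(6)), Function('b')(5)) = Mul(Add(-30, Mul(7, 6)), -5) = Mul(Add(-30, 42), -5) = Mul(12, -5) = -60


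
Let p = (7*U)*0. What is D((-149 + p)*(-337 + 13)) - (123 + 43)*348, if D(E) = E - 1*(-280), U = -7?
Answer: -9212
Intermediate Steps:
p = 0 (p = (7*(-7))*0 = -49*0 = 0)
D(E) = 280 + E (D(E) = E + 280 = 280 + E)
D((-149 + p)*(-337 + 13)) - (123 + 43)*348 = (280 + (-149 + 0)*(-337 + 13)) - (123 + 43)*348 = (280 - 149*(-324)) - 166*348 = (280 + 48276) - 1*57768 = 48556 - 57768 = -9212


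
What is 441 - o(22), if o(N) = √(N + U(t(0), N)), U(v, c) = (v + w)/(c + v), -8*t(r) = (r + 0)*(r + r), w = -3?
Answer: 441 - √10582/22 ≈ 436.32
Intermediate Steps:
t(r) = -r²/4 (t(r) = -(r + 0)*(r + r)/8 = -r*2*r/8 = -r²/4)
U(v, c) = (-3 + v)/(c + v) (U(v, c) = (v - 3)/(c + v) = (-3 + v)/(c + v))
o(N) = √(N - 3/N) (o(N) = √(N + (-3 - ¼*0²)/(N - ¼*0²)) = √(N + (-3 - ¼*0)/(N - ¼*0)) = √(N + (-3 + 0)/(N + 0)) = √(N - 3/N))
441 - o(22) = 441 - √(22 - 3/22) = 441 - √(481/22) = 441 - √10582/22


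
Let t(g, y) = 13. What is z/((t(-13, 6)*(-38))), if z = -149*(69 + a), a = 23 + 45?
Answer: 20413/494 ≈ 41.322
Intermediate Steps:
a = 68
z = -20413 (z = -149*(69 + 68) = -149*137 = -20413)
z/((t(-13, 6)*(-38))) = -20413/(13*(-38)) = -20413/(-494) = -20413*(-1/494) = 20413/494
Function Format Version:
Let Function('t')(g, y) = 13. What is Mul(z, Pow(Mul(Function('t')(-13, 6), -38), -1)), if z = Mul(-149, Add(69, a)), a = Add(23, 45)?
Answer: Rational(20413, 494) ≈ 41.322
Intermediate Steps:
a = 68
z = -20413 (z = Mul(-149, Add(69, 68)) = Mul(-149, 137) = -20413)
Mul(z, Pow(Mul(Function('t')(-13, 6), -38), -1)) = Mul(-20413, Pow(Mul(13, -38), -1)) = Mul(-20413, Pow(-494, -1)) = Mul(-20413, Rational(-1, 494)) = Rational(20413, 494)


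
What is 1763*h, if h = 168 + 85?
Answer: 446039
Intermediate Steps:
h = 253
1763*h = 1763*253 = 446039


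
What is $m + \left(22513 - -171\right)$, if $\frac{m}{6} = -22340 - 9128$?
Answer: $-166124$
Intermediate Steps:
$m = -188808$ ($m = 6 \left(-22340 - 9128\right) = 6 \left(-31468\right) = -188808$)
$m + \left(22513 - -171\right) = -188808 + \left(22513 - -171\right) = -188808 + \left(22513 + 171\right) = -188808 + 22684 = -166124$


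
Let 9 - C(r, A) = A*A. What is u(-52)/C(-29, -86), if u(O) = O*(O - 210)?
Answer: -13624/7387 ≈ -1.8443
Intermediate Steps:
C(r, A) = 9 - A**2 (C(r, A) = 9 - A*A = 9 - A**2)
u(O) = O*(-210 + O)
u(-52)/C(-29, -86) = (-52*(-210 - 52))/(9 - 1*(-86)**2) = (-52*(-262))/(9 - 1*7396) = 13624/(9 - 7396) = 13624/(-7387) = 13624*(-1/7387) = -13624/7387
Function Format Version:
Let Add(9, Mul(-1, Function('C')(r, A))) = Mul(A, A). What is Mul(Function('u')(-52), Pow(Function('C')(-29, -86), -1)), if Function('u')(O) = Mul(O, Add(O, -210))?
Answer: Rational(-13624, 7387) ≈ -1.8443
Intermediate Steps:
Function('C')(r, A) = Add(9, Mul(-1, Pow(A, 2))) (Function('C')(r, A) = Add(9, Mul(-1, Mul(A, A))) = Add(9, Mul(-1, Pow(A, 2))))
Function('u')(O) = Mul(O, Add(-210, O))
Mul(Function('u')(-52), Pow(Function('C')(-29, -86), -1)) = Mul(Mul(-52, Add(-210, -52)), Pow(Add(9, Mul(-1, Pow(-86, 2))), -1)) = Mul(Mul(-52, -262), Pow(Add(9, Mul(-1, 7396)), -1)) = Mul(13624, Pow(Add(9, -7396), -1)) = Mul(13624, Pow(-7387, -1)) = Mul(13624, Rational(-1, 7387)) = Rational(-13624, 7387)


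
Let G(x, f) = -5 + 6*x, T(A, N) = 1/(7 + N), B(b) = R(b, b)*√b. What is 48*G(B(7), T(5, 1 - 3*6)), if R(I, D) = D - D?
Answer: -240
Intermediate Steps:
R(I, D) = 0
B(b) = 0 (B(b) = 0*√b = 0)
48*G(B(7), T(5, 1 - 3*6)) = 48*(-5 + 6*0) = 48*(-5 + 0) = 48*(-5) = -240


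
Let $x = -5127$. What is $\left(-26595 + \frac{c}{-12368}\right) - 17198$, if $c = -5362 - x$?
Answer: $- \frac{541631589}{12368} \approx -43793.0$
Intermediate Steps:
$c = -235$ ($c = -5362 - -5127 = -5362 + 5127 = -235$)
$\left(-26595 + \frac{c}{-12368}\right) - 17198 = \left(-26595 - \frac{235}{-12368}\right) - 17198 = \left(-26595 - - \frac{235}{12368}\right) - 17198 = \left(-26595 + \frac{235}{12368}\right) - 17198 = - \frac{328926725}{12368} - 17198 = - \frac{541631589}{12368}$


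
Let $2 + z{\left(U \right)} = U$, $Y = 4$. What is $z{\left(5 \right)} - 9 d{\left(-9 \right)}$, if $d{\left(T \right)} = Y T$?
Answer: $327$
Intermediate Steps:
$z{\left(U \right)} = -2 + U$
$d{\left(T \right)} = 4 T$
$z{\left(5 \right)} - 9 d{\left(-9 \right)} = \left(-2 + 5\right) - 9 \cdot 4 \left(-9\right) = 3 - -324 = 3 + 324 = 327$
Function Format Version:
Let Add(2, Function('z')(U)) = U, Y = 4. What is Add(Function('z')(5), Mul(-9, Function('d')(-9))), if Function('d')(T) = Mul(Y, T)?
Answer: 327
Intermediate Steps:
Function('z')(U) = Add(-2, U)
Function('d')(T) = Mul(4, T)
Add(Function('z')(5), Mul(-9, Function('d')(-9))) = Add(Add(-2, 5), Mul(-9, Mul(4, -9))) = Add(3, Mul(-9, -36)) = Add(3, 324) = 327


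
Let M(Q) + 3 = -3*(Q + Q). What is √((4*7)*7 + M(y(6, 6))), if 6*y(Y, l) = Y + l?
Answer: √181 ≈ 13.454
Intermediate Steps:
y(Y, l) = Y/6 + l/6 (y(Y, l) = (Y + l)/6 = Y/6 + l/6)
M(Q) = -3 - 6*Q (M(Q) = -3 - 3*(Q + Q) = -3 - 6*Q)
√((4*7)*7 + M(y(6, 6))) = √((4*7)*7 + (-3 - 6*((⅙)*6 + (⅙)*6))) = √(28*7 + (-3 - 6*(1 + 1))) = √(196 + (-3 - 6*2)) = √(196 + (-3 - 12)) = √(196 - 15) = √181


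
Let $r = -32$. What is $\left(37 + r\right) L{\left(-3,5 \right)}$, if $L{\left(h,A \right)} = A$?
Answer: $25$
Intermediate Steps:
$\left(37 + r\right) L{\left(-3,5 \right)} = \left(37 - 32\right) 5 = 5 \cdot 5 = 25$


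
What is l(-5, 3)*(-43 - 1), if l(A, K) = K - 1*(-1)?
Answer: -176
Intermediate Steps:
l(A, K) = 1 + K (l(A, K) = K + 1 = 1 + K)
l(-5, 3)*(-43 - 1) = (1 + 3)*(-43 - 1) = 4*(-44) = -176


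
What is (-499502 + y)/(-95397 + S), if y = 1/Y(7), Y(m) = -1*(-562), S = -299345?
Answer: 280720123/221845004 ≈ 1.2654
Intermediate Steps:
Y(m) = 562
y = 1/562 ≈ 0.0017794
(-499502 + y)/(-95397 + S) = (-499502 + 1/562)/(-95397 - 299345) = -280720123/562/(-394742) = -280720123/562*(-1/394742) = 280720123/221845004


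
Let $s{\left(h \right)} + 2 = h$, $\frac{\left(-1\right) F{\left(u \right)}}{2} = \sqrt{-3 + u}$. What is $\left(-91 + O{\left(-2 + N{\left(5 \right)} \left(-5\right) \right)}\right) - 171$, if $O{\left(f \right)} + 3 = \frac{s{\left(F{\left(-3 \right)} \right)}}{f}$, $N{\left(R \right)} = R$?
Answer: $- \frac{7153}{27} + \frac{2 i \sqrt{6}}{27} \approx -264.93 + 0.18144 i$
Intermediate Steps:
$F{\left(u \right)} = - 2 \sqrt{-3 + u}$
$s{\left(h \right)} = -2 + h$
$O{\left(f \right)} = -3 + \frac{-2 - 2 i \sqrt{6}}{f}$ ($O{\left(f \right)} = -3 + \frac{-2 - 2 \sqrt{-3 - 3}}{f} = -3 + \frac{-2 - 2 \sqrt{-6}}{f} = -3 + \frac{-2 - 2 i \sqrt{6}}{f}$)
$\left(-91 + O{\left(-2 + N{\left(5 \right)} \left(-5\right) \right)}\right) - 171 = \left(-91 + \frac{-2 - 3 \left(-2 + 5 \left(-5\right)\right) - 2 i \sqrt{6}}{-2 + 5 \left(-5\right)}\right) - 171 = \left(-91 + \frac{-2 - 3 \left(-2 - 25\right) - 2 i \sqrt{6}}{-2 - 25}\right) - 171 = \left(-91 + \frac{-2 - -81 - 2 i \sqrt{6}}{-27}\right) - 171 = \left(-91 - \frac{-2 + 81 - 2 i \sqrt{6}}{27}\right) - 171 = \left(-91 - \frac{79 - 2 i \sqrt{6}}{27}\right) - 171 = \left(-91 - \left(\frac{79}{27} - \frac{2 i \sqrt{6}}{27}\right)\right) - 171 = \left(- \frac{2536}{27} + \frac{2 i \sqrt{6}}{27}\right) - 171 = - \frac{7153}{27} + \frac{2 i \sqrt{6}}{27}$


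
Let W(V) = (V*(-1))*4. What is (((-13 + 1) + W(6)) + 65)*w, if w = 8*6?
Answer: 1392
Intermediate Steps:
w = 48
W(V) = -4*V (W(V) = -V*4 = -4*V)
(((-13 + 1) + W(6)) + 65)*w = (((-13 + 1) - 4*6) + 65)*48 = ((-12 - 24) + 65)*48 = (-36 + 65)*48 = 29*48 = 1392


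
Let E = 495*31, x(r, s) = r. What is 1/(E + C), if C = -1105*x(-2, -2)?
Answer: 1/17555 ≈ 5.6964e-5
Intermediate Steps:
C = 2210 (C = -1105*(-2) = 2210)
E = 15345
1/(E + C) = 1/(15345 + 2210) = 1/17555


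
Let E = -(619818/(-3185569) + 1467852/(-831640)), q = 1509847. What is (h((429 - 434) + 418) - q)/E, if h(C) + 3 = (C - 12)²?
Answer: -297830290062199570/432617439109 ≈ -6.8844e+5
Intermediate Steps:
h(C) = -3 + (-12 + C)² (h(C) = -3 + (C - 12)² = -3 + (-12 + C)²)
E = 1297852317327/662311650790 (E = -(619818*(-1/3185569) + 1467852*(-1/831640)) = -(-619818/3185569 - 366963/207910) = -1*(-1297852317327/662311650790) = 1297852317327/662311650790 ≈ 1.9596)
(h((429 - 434) + 418) - q)/E = ((-3 + (-12 + ((429 - 434) + 418))²) - 1*1509847)/(1297852317327/662311650790) = ((-3 + (-12 + (-5 + 418))²) - 1509847)*(662311650790/1297852317327) = ((-3 + (-12 + 413)²) - 1509847)*(662311650790/1297852317327) = ((-3 + 401²) - 1509847)*(662311650790/1297852317327) = ((-3 + 160801) - 1509847)*(662311650790/1297852317327) = (160798 - 1509847)*(662311650790/1297852317327) = -1349049*662311650790/1297852317327 = -297830290062199570/432617439109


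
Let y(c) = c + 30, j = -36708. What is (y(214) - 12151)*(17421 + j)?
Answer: 229650309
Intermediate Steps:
y(c) = 30 + c
(y(214) - 12151)*(17421 + j) = ((30 + 214) - 12151)*(17421 - 36708) = (244 - 12151)*(-19287) = -11907*(-19287) = 229650309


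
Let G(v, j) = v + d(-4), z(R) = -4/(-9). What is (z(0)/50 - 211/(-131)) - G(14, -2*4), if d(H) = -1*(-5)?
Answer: -512288/29475 ≈ -17.380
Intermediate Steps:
d(H) = 5
z(R) = 4/9 (z(R) = -4*(-⅑) = 4/9)
G(v, j) = 5 + v (G(v, j) = v + 5 = 5 + v)
(z(0)/50 - 211/(-131)) - G(14, -2*4) = ((4/9)/50 - 211/(-131)) - (5 + 14) = ((4/9)*(1/50) - 211*(-1/131)) - 1*19 = (2/225 + 211/131) - 19 = 47737/29475 - 19 = -512288/29475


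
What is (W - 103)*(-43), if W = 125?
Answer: -946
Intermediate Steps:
(W - 103)*(-43) = (125 - 103)*(-43) = 22*(-43) = -946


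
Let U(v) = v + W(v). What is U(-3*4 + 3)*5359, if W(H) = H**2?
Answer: 385848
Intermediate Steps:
U(v) = v + v**2
U(-3*4 + 3)*5359 = ((-3*4 + 3)*(1 + (-3*4 + 3)))*5359 = ((-12 + 3)*(1 + (-12 + 3)))*5359 = -9*(1 - 9)*5359 = -9*(-8)*5359 = 72*5359 = 385848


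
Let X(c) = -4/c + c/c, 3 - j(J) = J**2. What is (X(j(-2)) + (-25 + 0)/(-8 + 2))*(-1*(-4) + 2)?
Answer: 55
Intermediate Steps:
j(J) = 3 - J**2
X(c) = 1 - 4/c (X(c) = -4/c + 1 = 1 - 4/c)
(X(j(-2)) + (-25 + 0)/(-8 + 2))*(-1*(-4) + 2) = ((-4 + (3 - 1*(-2)**2))/(3 - 1*(-2)**2) + (-25 + 0)/(-8 + 2))*(-1*(-4) + 2) = ((-4 + (3 - 1*4))/(3 - 1*4) - 25/(-6))*(4 + 2) = ((-4 + (3 - 4))/(3 - 4) - 25*(-1/6))*6 = ((-4 - 1)/(-1) + 25/6)*6 = (-1*(-5) + 25/6)*6 = (5 + 25/6)*6 = (55/6)*6 = 55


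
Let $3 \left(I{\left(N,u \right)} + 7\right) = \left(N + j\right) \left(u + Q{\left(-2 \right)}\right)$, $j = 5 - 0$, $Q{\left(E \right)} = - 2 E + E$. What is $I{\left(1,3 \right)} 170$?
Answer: $510$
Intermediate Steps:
$Q{\left(E \right)} = - E$
$j = 5$ ($j = 5 + 0 = 5$)
$I{\left(N,u \right)} = -7 + \frac{\left(2 + u\right) \left(5 + N\right)}{3}$ ($I{\left(N,u \right)} = -7 + \frac{\left(N + 5\right) \left(u - -2\right)}{3} = -7 + \frac{\left(5 + N\right) \left(u + 2\right)}{3} = -7 + \frac{\left(5 + N\right) \left(2 + u\right)}{3} = -7 + \frac{\left(2 + u\right) \left(5 + N\right)}{3}$)
$I{\left(1,3 \right)} 170 = \left(- \frac{11}{3} + \frac{2}{3} \cdot 1 + \frac{5}{3} \cdot 3 + \frac{1}{3} \cdot 1 \cdot 3\right) 170 = \left(- \frac{11}{3} + \frac{2}{3} + 5 + 1\right) 170 = 3 \cdot 170 = 510$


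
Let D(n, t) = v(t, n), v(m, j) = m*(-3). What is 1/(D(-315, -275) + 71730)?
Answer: 1/72555 ≈ 1.3783e-5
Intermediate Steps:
v(m, j) = -3*m
D(n, t) = -3*t
1/(D(-315, -275) + 71730) = 1/(-3*(-275) + 71730) = 1/(825 + 71730) = 1/72555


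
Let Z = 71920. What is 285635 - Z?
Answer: 213715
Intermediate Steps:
285635 - Z = 285635 - 1*71920 = 285635 - 71920 = 213715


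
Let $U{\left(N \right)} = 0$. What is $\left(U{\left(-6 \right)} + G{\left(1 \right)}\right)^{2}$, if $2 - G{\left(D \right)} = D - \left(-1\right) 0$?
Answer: $1$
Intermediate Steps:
$G{\left(D \right)} = 2 - D$ ($G{\left(D \right)} = 2 - \left(D - \left(-1\right) 0\right) = 2 - \left(D - 0\right) = 2 - \left(D + 0\right) = 2 - D$)
$\left(U{\left(-6 \right)} + G{\left(1 \right)}\right)^{2} = \left(0 + \left(2 - 1\right)\right)^{2} = \left(0 + 1\right)^{2} = 1^{2} = 1$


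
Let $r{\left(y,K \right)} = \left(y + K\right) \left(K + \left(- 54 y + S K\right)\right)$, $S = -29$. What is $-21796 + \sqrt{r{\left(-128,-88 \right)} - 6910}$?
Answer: $-21796 + i \sqrt{2032126} \approx -21796.0 + 1425.5 i$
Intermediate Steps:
$r{\left(y,K \right)} = \left(K + y\right) \left(- 54 y - 28 K\right)$ ($r{\left(y,K \right)} = \left(y + K\right) \left(K - \left(29 K + 54 y\right)\right) = \left(K + y\right) \left(- 54 y - 28 K\right)$)
$-21796 + \sqrt{r{\left(-128,-88 \right)} - 6910} = -21796 + \sqrt{\left(- 54 \left(-128\right)^{2} - 28 \left(-88\right)^{2} - \left(-7216\right) \left(-128\right)\right) - 6910} = -21796 + \sqrt{\left(\left(-54\right) 16384 - 216832 - 923648\right) - 6910} = -21796 + \sqrt{\left(-884736 - 216832 - 923648\right) - 6910} = -21796 + \sqrt{-2025216 - 6910} = -21796 + \sqrt{-2032126} = -21796 + i \sqrt{2032126}$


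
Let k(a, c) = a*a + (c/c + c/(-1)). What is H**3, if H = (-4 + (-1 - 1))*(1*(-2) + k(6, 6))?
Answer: -5268024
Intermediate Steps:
k(a, c) = 1 + a**2 - c (k(a, c) = a**2 + (1 + c*(-1)) = a**2 + (1 - c) = 1 + a**2 - c)
H = -174 (H = (-4 + (-1 - 1))*(1*(-2) + (1 + 6**2 - 1*6)) = (-4 - 2)*(-2 + (1 + 36 - 6)) = -6*(-2 + 31) = -6*29 = -174)
H**3 = (-174)**3 = -5268024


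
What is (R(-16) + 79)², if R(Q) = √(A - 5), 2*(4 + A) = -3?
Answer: (158 + I*√42)²/4 ≈ 6230.5 + 511.98*I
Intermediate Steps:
A = -11/2 (A = -4 + (½)*(-3) = -4 - 3/2 = -11/2 ≈ -5.5000)
R(Q) = I*√42/2 (R(Q) = √(-11/2 - 5) = √(-21/2) = I*√42/2)
(R(-16) + 79)² = (I*√42/2 + 79)² = (79 + I*√42/2)²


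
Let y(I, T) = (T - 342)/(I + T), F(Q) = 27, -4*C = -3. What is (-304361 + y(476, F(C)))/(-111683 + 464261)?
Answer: -76546949/88673367 ≈ -0.86325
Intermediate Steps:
C = ¾ (C = -¼*(-3) = ¾ ≈ 0.75000)
y(I, T) = (-342 + T)/(I + T)
(-304361 + y(476, F(C)))/(-111683 + 464261) = (-304361 + (-342 + 27)/(476 + 27))/(-111683 + 464261) = (-304361 - 315/503)/352578 = (-304361 + (1/503)*(-315))*(1/352578) = (-304361 - 315/503)*(1/352578) = -153093898/503*1/352578 = -76546949/88673367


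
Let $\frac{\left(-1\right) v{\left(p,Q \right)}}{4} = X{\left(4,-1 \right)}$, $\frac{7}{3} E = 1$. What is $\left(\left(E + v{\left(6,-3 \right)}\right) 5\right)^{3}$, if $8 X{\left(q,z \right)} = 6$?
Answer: $- \frac{729000}{343} \approx -2125.4$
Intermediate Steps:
$E = \frac{3}{7}$ ($E = \frac{3}{7} \cdot 1 = \frac{3}{7} \approx 0.42857$)
$X{\left(q,z \right)} = \frac{3}{4}$ ($X{\left(q,z \right)} = \frac{1}{8} \cdot 6 = \frac{3}{4}$)
$v{\left(p,Q \right)} = -3$ ($v{\left(p,Q \right)} = \left(-4\right) \frac{3}{4} = -3$)
$\left(\left(E + v{\left(6,-3 \right)}\right) 5\right)^{3} = \left(\left(\frac{3}{7} - 3\right) 5\right)^{3} = \left(\left(- \frac{18}{7}\right) 5\right)^{3} = \left(- \frac{90}{7}\right)^{3} = - \frac{729000}{343}$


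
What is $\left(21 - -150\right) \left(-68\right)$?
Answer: $-11628$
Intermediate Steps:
$\left(21 - -150\right) \left(-68\right) = \left(21 + 150\right) \left(-68\right) = 171 \left(-68\right) = -11628$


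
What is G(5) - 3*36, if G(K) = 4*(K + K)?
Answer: -68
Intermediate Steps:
G(K) = 8*K (G(K) = 4*(2*K) = 8*K)
G(5) - 3*36 = 8*5 - 3*36 = 40 - 108 = -68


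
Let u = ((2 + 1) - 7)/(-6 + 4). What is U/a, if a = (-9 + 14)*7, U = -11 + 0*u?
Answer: -11/35 ≈ -0.31429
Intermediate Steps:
u = 2 (u = (3 - 7)/(-2) = -4*(-1/2) = 2)
U = -11 (U = -11 + 0*2 = -11 + 0 = -11)
a = 35 (a = 5*7 = 35)
U/a = -11/35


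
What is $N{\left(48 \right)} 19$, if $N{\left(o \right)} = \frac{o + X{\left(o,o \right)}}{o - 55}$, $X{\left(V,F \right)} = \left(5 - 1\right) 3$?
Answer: $- \frac{1140}{7} \approx -162.86$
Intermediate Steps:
$X{\left(V,F \right)} = 12$ ($X{\left(V,F \right)} = 4 \cdot 3 = 12$)
$N{\left(o \right)} = \frac{12 + o}{-55 + o}$ ($N{\left(o \right)} = \frac{o + 12}{o - 55} = \frac{12 + o}{-55 + o}$)
$N{\left(48 \right)} 19 = \frac{12 + 48}{-55 + 48} \cdot 19 = \frac{1}{-7} \cdot 60 \cdot 19 = \left(- \frac{1}{7}\right) 60 \cdot 19 = \left(- \frac{60}{7}\right) 19 = - \frac{1140}{7}$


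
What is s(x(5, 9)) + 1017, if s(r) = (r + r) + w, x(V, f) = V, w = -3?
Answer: 1024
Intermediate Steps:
s(r) = -3 + 2*r (s(r) = (r + r) - 3 = 2*r - 3 = -3 + 2*r)
s(x(5, 9)) + 1017 = (-3 + 2*5) + 1017 = (-3 + 10) + 1017 = 7 + 1017 = 1024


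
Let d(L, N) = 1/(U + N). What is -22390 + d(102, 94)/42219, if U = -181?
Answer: -82239656671/3673053 ≈ -22390.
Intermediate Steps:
d(L, N) = 1/(-181 + N)
-22390 + d(102, 94)/42219 = -22390 + 1/((-181 + 94)*42219) = -22390 + (1/42219)/(-87) = -22390 - 1/87*1/42219 = -22390 - 1/3673053 = -82239656671/3673053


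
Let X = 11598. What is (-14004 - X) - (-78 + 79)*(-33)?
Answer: -25569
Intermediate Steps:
(-14004 - X) - (-78 + 79)*(-33) = (-14004 - 1*11598) - (-78 + 79)*(-33) = (-14004 - 11598) - (-33) = -25602 - 1*(-33) = -25602 + 33 = -25569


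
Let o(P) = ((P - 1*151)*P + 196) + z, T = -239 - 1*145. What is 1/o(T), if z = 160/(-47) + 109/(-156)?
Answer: 7332/1507693069 ≈ 4.8631e-6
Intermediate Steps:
z = -30083/7332 (z = 160*(-1/47) + 109*(-1/156) = -160/47 - 109/156 = -30083/7332 ≈ -4.1030)
T = -384 (T = -239 - 145 = -384)
o(P) = 1406989/7332 + P*(-151 + P) (o(P) = ((P - 1*151)*P + 196) - 30083/7332 = ((P - 151)*P + 196) - 30083/7332 = ((-151 + P)*P + 196) - 30083/7332 = (P*(-151 + P) + 196) - 30083/7332 = (196 + P*(-151 + P)) - 30083/7332 = 1406989/7332 + P*(-151 + P))
1/o(T) = 1/(1406989/7332 + (-384)² - 151*(-384)) = 1/(1406989/7332 + 147456 + 57984) = 1/(1507693069/7332) = 7332/1507693069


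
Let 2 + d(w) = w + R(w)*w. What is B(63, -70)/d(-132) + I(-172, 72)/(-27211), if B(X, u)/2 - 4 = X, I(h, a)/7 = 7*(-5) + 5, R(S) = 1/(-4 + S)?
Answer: -123023486/123075353 ≈ -0.99958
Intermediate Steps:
I(h, a) = -210 (I(h, a) = 7*(7*(-5) + 5) = 7*(-35 + 5) = 7*(-30) = -210)
d(w) = -2 + w + w/(-4 + w) (d(w) = -2 + (w + w/(-4 + w)) = -2 + w + w/(-4 + w))
B(X, u) = 8 + 2*X
B(63, -70)/d(-132) + I(-172, 72)/(-27211) = (8 + 2*63)/(((-132 + (-4 - 132)*(-2 - 132))/(-4 - 132))) - 210/(-27211) = (8 + 126)/(((-132 - 136*(-134))/(-136))) - 210*(-1/27211) = 134/((-(-132 + 18224)/136)) + 210/27211 = 134/((-1/136*18092)) + 210/27211 = 134/(-4523/34) + 210/27211 = 134*(-34/4523) + 210/27211 = -4556/4523 + 210/27211 = -123023486/123075353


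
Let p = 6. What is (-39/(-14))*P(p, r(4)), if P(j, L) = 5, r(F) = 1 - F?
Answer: 195/14 ≈ 13.929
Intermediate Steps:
(-39/(-14))*P(p, r(4)) = -39/(-14)*5 = -39*(-1/14)*5 = (39/14)*5 = 195/14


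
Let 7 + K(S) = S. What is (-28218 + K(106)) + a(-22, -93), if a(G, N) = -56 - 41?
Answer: -28216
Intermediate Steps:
a(G, N) = -97
K(S) = -7 + S
(-28218 + K(106)) + a(-22, -93) = (-28218 + (-7 + 106)) - 97 = (-28218 + 99) - 97 = -28119 - 97 = -28216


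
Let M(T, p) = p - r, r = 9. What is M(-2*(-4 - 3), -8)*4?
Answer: -68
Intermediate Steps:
M(T, p) = -9 + p (M(T, p) = p - 1*9 = p - 9 = -9 + p)
M(-2*(-4 - 3), -8)*4 = (-9 - 8)*4 = -17*4 = -68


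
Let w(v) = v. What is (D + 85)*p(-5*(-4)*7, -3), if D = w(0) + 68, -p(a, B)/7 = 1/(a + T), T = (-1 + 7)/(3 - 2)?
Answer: -1071/146 ≈ -7.3356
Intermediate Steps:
T = 6 (T = 6/1 = 6*1 = 6)
p(a, B) = -7/(6 + a) (p(a, B) = -7/(a + 6) = -7/(6 + a))
D = 68 (D = 0 + 68 = 68)
(D + 85)*p(-5*(-4)*7, -3) = (68 + 85)*(-7/(6 - 5*(-4)*7)) = 153*(-7/(6 + 20*7)) = 153*(-7/(6 + 140)) = 153*(-7/146) = -1071/146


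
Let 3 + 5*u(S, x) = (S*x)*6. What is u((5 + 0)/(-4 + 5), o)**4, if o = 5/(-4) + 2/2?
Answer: 194481/10000 ≈ 19.448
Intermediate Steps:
o = -1/4 (o = 5*(-1/4) + 2*(1/2) = -5/4 + 1 = -1/4 ≈ -0.25000)
u(S, x) = -3/5 + 6*S*x/5 (u(S, x) = -3/5 + ((S*x)*6)/5 = -3/5 + (6*S*x)/5 = -3/5 + 6*S*x/5)
u((5 + 0)/(-4 + 5), o)**4 = (-3/5 + (6/5)*((5 + 0)/(-4 + 5))*(-1/4))**4 = (-3/5 + (6/5)*(5/1)*(-1/4))**4 = (-3/5 + (6/5)*(5*1)*(-1/4))**4 = (-3/5 + (6/5)*5*(-1/4))**4 = (-3/5 - 3/2)**4 = (-21/10)**4 = 194481/10000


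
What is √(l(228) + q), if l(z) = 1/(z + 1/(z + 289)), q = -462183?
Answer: I*√6422026775300198/117877 ≈ 679.84*I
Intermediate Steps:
l(z) = 1/(z + 1/(289 + z))
√(l(228) + q) = √((289 + 228)/(1 + 228² + 289*228) - 462183) = √(517/(1 + 51984 + 65892) - 462183) = √(517/117877 - 462183) = √(-54480744974/117877) = I*√6422026775300198/117877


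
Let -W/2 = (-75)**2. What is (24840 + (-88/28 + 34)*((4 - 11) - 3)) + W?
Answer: 92970/7 ≈ 13281.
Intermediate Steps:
W = -11250 (W = -2*(-75)**2 = -2*5625 = -11250)
(24840 + (-88/28 + 34)*((4 - 11) - 3)) + W = (24840 + (-88/28 + 34)*((4 - 11) - 3)) - 11250 = (24840 + (-88*1/28 + 34)*(-7 - 3)) - 11250 = (24840 + (-22/7 + 34)*(-10)) - 11250 = (24840 + (216/7)*(-10)) - 11250 = (24840 - 2160/7) - 11250 = 171720/7 - 11250 = 92970/7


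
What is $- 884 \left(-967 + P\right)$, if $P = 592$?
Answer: $331500$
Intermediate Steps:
$- 884 \left(-967 + P\right) = - 884 \left(-967 + 592\right) = \left(-884\right) \left(-375\right) = 331500$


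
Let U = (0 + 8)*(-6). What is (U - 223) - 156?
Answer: -427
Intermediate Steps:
U = -48 (U = 8*(-6) = -48)
(U - 223) - 156 = (-48 - 223) - 156 = -271 - 156 = -427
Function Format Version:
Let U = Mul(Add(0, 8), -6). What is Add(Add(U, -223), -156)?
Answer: -427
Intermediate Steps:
U = -48 (U = Mul(8, -6) = -48)
Add(Add(U, -223), -156) = Add(Add(-48, -223), -156) = Add(-271, -156) = -427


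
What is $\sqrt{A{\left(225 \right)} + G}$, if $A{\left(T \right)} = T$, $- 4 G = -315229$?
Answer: $\frac{\sqrt{316129}}{2} \approx 281.13$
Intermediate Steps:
$G = \frac{315229}{4}$ ($G = \left(- \frac{1}{4}\right) \left(-315229\right) = \frac{315229}{4} \approx 78807.0$)
$\sqrt{A{\left(225 \right)} + G} = \sqrt{225 + \frac{315229}{4}} = \sqrt{\frac{316129}{4}} = \frac{\sqrt{316129}}{2}$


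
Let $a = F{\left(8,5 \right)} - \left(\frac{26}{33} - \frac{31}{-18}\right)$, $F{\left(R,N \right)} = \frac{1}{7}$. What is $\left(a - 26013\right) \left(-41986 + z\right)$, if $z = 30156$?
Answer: $\frac{30468417655}{99} \approx 3.0776 \cdot 10^{8}$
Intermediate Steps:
$F{\left(R,N \right)} = \frac{1}{7}$
$a = - \frac{3281}{1386}$ ($a = \frac{1}{7} - \left(\frac{26}{33} - \frac{31}{-18}\right) = \frac{1}{7} - \left(26 \cdot \frac{1}{33} - - \frac{31}{18}\right) = \frac{1}{7} - \left(\frac{26}{33} + \frac{31}{18}\right) = \frac{1}{7} - \frac{497}{198} = - \frac{3281}{1386} \approx -2.3672$)
$\left(a - 26013\right) \left(-41986 + z\right) = \left(- \frac{3281}{1386} - 26013\right) \left(-41986 + 30156\right) = \left(- \frac{36057299}{1386}\right) \left(-11830\right) = \frac{30468417655}{99}$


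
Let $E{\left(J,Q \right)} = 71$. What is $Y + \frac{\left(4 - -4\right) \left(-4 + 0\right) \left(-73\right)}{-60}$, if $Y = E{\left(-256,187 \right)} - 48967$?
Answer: $- \frac{734024}{15} \approx -48935.0$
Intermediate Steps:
$Y = -48896$ ($Y = 71 - 48967 = -48896$)
$Y + \frac{\left(4 - -4\right) \left(-4 + 0\right) \left(-73\right)}{-60} = -48896 + \frac{\left(4 - -4\right) \left(-4 + 0\right) \left(-73\right)}{-60} = -48896 + \left(4 + 4\right) \left(-4\right) \left(-73\right) \left(- \frac{1}{60}\right) = -48896 + 8 \left(-4\right) \left(-73\right) \left(- \frac{1}{60}\right) = -48896 + \left(-32\right) \left(-73\right) \left(- \frac{1}{60}\right) = -48896 + 2336 \left(- \frac{1}{60}\right) = -48896 - \frac{584}{15} = - \frac{734024}{15}$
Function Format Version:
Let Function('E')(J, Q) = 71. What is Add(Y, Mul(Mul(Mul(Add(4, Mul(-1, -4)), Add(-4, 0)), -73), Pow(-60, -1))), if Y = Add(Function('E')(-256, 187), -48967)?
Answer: Rational(-734024, 15) ≈ -48935.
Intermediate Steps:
Y = -48896 (Y = Add(71, -48967) = -48896)
Add(Y, Mul(Mul(Mul(Add(4, Mul(-1, -4)), Add(-4, 0)), -73), Pow(-60, -1))) = Add(-48896, Mul(Mul(Mul(Add(4, Mul(-1, -4)), Add(-4, 0)), -73), Pow(-60, -1))) = Add(-48896, Mul(Mul(Mul(Add(4, 4), -4), -73), Rational(-1, 60))) = Add(-48896, Mul(Mul(Mul(8, -4), -73), Rational(-1, 60))) = Add(-48896, Mul(Mul(-32, -73), Rational(-1, 60))) = Add(-48896, Mul(2336, Rational(-1, 60))) = Add(-48896, Rational(-584, 15)) = Rational(-734024, 15)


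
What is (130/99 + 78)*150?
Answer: 392600/33 ≈ 11897.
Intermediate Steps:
(130/99 + 78)*150 = (7852/99)*150 = 392600/33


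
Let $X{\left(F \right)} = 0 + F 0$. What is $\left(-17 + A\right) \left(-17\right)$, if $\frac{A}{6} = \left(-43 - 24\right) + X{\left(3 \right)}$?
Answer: $7123$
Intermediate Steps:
$X{\left(F \right)} = 0$ ($X{\left(F \right)} = 0 + 0 = 0$)
$A = -402$ ($A = 6 \left(\left(-43 - 24\right) + 0\right) = 6 \left(-67 + 0\right) = 6 \left(-67\right) = -402$)
$\left(-17 + A\right) \left(-17\right) = \left(-17 - 402\right) \left(-17\right) = \left(-419\right) \left(-17\right) = 7123$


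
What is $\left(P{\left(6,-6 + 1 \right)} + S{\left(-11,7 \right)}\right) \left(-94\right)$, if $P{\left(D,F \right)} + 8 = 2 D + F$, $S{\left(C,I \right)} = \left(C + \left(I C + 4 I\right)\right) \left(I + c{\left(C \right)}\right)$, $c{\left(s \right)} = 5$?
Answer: $67774$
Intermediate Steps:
$S{\left(C,I \right)} = \left(5 + I\right) \left(C + 4 I + C I\right)$ ($S{\left(C,I \right)} = \left(C + \left(I C + 4 I\right)\right) \left(I + 5\right) = \left(C + \left(C I + 4 I\right)\right) \left(5 + I\right) = \left(C + \left(4 I + C I\right)\right) \left(5 + I\right) = \left(C + 4 I + C I\right) \left(5 + I\right) = \left(5 + I\right) \left(C + 4 I + C I\right)$)
$P{\left(D,F \right)} = -8 + F + 2 D$ ($P{\left(D,F \right)} = -8 + \left(2 D + F\right) = -8 + \left(F + 2 D\right) = -8 + F + 2 D$)
$\left(P{\left(6,-6 + 1 \right)} + S{\left(-11,7 \right)}\right) \left(-94\right) = \left(\left(-8 + \left(-6 + 1\right) + 2 \cdot 6\right) + \left(4 \cdot 7^{2} + 5 \left(-11\right) + 20 \cdot 7 - 11 \cdot 7^{2} + 6 \left(-11\right) 7\right)\right) \left(-94\right) = \left(\left(-8 - 5 + 12\right) - 720\right) \left(-94\right) = \left(-1 - 720\right) \left(-94\right) = \left(-721\right) \left(-94\right) = 67774$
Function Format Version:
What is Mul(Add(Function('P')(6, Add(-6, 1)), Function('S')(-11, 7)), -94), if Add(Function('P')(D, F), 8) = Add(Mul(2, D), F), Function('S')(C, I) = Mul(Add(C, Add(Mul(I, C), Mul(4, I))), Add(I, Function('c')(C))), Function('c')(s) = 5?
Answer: 67774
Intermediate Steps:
Function('S')(C, I) = Mul(Add(5, I), Add(C, Mul(4, I), Mul(C, I))) (Function('S')(C, I) = Mul(Add(C, Add(Mul(I, C), Mul(4, I))), Add(I, 5)) = Mul(Add(C, Add(Mul(C, I), Mul(4, I))), Add(5, I)) = Mul(Add(C, Add(Mul(4, I), Mul(C, I))), Add(5, I)) = Mul(Add(C, Mul(4, I), Mul(C, I)), Add(5, I)) = Mul(Add(5, I), Add(C, Mul(4, I), Mul(C, I))))
Function('P')(D, F) = Add(-8, F, Mul(2, D)) (Function('P')(D, F) = Add(-8, Add(Mul(2, D), F)) = Add(-8, Add(F, Mul(2, D))) = Add(-8, F, Mul(2, D)))
Mul(Add(Function('P')(6, Add(-6, 1)), Function('S')(-11, 7)), -94) = Mul(Add(Add(-8, Add(-6, 1), Mul(2, 6)), Add(Mul(4, Pow(7, 2)), Mul(5, -11), Mul(20, 7), Mul(-11, Pow(7, 2)), Mul(6, -11, 7))), -94) = Mul(Add(Add(-8, -5, 12), Add(Mul(4, 49), -55, 140, Mul(-11, 49), -462)), -94) = Mul(Add(-1, Add(196, -55, 140, -539, -462)), -94) = Mul(Add(-1, -720), -94) = Mul(-721, -94) = 67774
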